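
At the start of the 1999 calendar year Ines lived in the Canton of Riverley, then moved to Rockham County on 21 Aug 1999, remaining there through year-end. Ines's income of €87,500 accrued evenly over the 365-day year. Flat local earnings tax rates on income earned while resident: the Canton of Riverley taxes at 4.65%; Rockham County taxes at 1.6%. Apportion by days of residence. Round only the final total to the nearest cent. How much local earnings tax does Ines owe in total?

€3,096.30

The Canton of Riverley, 1 Jan – 20 Aug 1999: 232 days → €87,500 × 4.65% × 232/365 = €2,586.1644
Rockham County, 21 Aug – 31 Dec 1999: 133 days → €87,500 × 1.6% × 133/365 = €510.1370
Total = €3,096.3014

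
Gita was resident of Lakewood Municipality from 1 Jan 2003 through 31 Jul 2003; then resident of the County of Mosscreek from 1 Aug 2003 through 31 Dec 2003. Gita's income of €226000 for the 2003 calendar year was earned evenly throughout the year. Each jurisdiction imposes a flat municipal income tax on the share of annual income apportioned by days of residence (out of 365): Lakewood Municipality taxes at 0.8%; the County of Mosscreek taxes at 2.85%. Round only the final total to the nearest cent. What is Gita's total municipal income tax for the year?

€3750.05

Lakewood Municipality, 1 Jan – 31 Jul 2003: 212 days → €226000 × 0.8% × 212/365 = €1050.1260
The County of Mosscreek, 1 Aug – 31 Dec 2003: 153 days → €226000 × 2.85% × 153/365 = €2699.9260
Total = €3750.0521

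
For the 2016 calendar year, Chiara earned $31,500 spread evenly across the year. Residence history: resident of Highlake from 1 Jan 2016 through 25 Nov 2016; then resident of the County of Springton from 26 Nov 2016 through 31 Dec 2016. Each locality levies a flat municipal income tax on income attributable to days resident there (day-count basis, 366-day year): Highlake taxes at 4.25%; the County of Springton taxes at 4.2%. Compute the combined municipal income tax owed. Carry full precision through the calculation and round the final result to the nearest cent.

$1,337.20

Highlake, 1 Jan – 25 Nov 2016: 330 days → $31,500 × 4.25% × 330/366 = $1,207.0697
The County of Springton, 26 Nov – 31 Dec 2016: 36 days → $31,500 × 4.2% × 36/366 = $130.1311
Total = $1,337.2008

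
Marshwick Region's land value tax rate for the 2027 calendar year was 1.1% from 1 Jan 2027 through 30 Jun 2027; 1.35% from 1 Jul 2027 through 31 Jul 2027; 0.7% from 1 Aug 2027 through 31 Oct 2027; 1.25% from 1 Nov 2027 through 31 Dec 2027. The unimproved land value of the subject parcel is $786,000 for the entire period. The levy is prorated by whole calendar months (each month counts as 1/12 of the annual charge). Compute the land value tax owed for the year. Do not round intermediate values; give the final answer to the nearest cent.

$8,220.25

1 Jan – 30 Jun 2027: 6 months at 1.1% → $786,000 × 1.1% × 6/12 = $4,323.0000
1 Jul – 31 Jul 2027: 1 month at 1.35% → $786,000 × 1.35% × 1/12 = $884.2500
1 Aug – 31 Oct 2027: 3 months at 0.7% → $786,000 × 0.7% × 3/12 = $1,375.5000
1 Nov – 31 Dec 2027: 2 months at 1.25% → $786,000 × 1.25% × 2/12 = $1,637.5000
Total = $8,220.2500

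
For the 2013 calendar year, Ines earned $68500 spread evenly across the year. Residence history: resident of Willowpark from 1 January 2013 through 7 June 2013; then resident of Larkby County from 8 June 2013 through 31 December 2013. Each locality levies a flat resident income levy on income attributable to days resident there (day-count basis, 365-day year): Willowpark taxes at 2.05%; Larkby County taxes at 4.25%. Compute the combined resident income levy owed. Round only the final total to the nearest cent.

$2258.90

Willowpark, 1 January – 7 June 2013: 158 days → $68500 × 2.05% × 158/365 = $607.8671
Larkby County, 8 June – 31 December 2013: 207 days → $68500 × 4.25% × 207/365 = $1651.0377
Total = $2258.9048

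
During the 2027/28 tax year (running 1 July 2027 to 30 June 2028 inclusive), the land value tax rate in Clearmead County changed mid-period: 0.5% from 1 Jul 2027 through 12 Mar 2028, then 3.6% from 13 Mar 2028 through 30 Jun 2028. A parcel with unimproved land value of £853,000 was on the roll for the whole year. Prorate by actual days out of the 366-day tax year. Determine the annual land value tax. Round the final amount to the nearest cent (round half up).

£12,212.35

1 Jul 2027 – 12 Mar 2028: 256 days at 0.5% → £853,000 × 0.5% × 256/366 = £2,983.1694
13 Mar – 30 Jun 2028: 110 days at 3.6% → £853,000 × 3.6% × 110/366 = £9,229.1803
Total = £12,212.3497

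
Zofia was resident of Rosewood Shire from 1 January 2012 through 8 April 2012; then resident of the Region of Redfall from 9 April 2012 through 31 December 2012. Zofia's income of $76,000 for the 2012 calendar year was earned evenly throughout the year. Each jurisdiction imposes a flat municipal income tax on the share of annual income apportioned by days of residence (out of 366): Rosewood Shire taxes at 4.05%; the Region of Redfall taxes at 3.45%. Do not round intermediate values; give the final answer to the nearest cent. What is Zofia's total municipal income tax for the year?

Rosewood Shire, 1 January – 8 April 2012: 99 days → $76,000 × 4.05% × 99/366 = $832.5738
The Region of Redfall, 9 April – 31 December 2012: 267 days → $76,000 × 3.45% × 267/366 = $1,912.7705
Total = $2,745.3443

$2,745.34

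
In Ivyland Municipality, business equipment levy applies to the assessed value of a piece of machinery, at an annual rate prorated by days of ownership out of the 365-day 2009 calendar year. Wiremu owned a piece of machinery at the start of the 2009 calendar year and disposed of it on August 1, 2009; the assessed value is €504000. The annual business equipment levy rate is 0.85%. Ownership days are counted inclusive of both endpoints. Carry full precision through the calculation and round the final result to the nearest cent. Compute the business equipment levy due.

€2499.98

Days held (January 1 – August 1, 2009): 213 out of 365
Tax = €504000 × 0.85% × 213/365 = €2499.9781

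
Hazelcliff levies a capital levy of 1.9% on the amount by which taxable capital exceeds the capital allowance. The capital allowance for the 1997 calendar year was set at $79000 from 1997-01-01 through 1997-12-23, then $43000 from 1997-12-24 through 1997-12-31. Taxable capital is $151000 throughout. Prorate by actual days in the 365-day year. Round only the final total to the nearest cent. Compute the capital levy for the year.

1997-01-01 to 1997-12-23: 357 days, exemption $79000 → ($151000 − $79000) × 1.9% × 357/365 = $1338.0164
1997-12-24 to 1997-12-31: 8 days, exemption $43000 → ($151000 − $43000) × 1.9% × 8/365 = $44.9753
Total = $1382.9918

$1382.99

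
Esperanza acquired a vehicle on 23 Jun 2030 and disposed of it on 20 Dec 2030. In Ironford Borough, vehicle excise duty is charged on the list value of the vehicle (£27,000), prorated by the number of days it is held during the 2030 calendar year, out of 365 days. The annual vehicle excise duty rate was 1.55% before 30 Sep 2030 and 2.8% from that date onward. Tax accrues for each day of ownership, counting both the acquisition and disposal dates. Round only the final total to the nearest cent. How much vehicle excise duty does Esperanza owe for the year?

£283.35

23 Jun – 29 Sep 2030: 99 days at 1.55% → £27,000 × 1.55% × 99/365 = £113.5110
30 Sep – 20 Dec 2030: 82 days at 2.8% → £27,000 × 2.8% × 82/365 = £169.8411
Total = £283.3521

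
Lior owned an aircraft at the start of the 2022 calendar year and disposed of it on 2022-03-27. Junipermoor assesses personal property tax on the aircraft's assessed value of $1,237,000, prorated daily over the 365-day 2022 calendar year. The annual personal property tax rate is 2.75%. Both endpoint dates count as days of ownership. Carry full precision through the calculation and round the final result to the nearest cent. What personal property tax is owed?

Days held (2022-01-01 to 2022-03-27): 86 out of 365
Tax = $1,237,000 × 2.75% × 86/365 = $8,015.0822

$8,015.08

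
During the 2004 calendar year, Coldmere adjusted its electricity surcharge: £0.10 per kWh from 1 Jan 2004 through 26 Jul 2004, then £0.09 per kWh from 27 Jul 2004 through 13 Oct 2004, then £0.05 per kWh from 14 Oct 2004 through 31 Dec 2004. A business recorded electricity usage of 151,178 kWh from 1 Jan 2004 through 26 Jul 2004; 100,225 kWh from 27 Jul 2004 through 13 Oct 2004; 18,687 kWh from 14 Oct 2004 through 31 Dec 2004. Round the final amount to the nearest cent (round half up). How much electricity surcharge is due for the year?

£25,072.40

1 Jan – 26 Jul 2004: 151,178 kWh at £0.10/kWh → £15,117.80
27 Jul – 13 Oct 2004: 100,225 kWh at £0.09/kWh → £9,020.25
14 Oct – 31 Dec 2004: 18,687 kWh at £0.05/kWh → £934.35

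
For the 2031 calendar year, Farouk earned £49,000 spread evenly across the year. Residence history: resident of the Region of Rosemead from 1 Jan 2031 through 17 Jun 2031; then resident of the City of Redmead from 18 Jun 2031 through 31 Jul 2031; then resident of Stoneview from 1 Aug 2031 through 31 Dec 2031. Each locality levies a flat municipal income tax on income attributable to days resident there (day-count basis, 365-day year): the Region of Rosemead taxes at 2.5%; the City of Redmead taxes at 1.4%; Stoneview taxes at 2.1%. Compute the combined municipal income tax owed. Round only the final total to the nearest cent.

£1,077.87

The Region of Rosemead, 1 Jan – 17 Jun 2031: 168 days → £49,000 × 2.5% × 168/365 = £563.8356
The City of Redmead, 18 Jun – 31 Jul 2031: 44 days → £49,000 × 1.4% × 44/365 = £82.6959
Stoneview, 1 Aug – 31 Dec 2031: 153 days → £49,000 × 2.1% × 153/365 = £431.3342
Total = £1,077.8658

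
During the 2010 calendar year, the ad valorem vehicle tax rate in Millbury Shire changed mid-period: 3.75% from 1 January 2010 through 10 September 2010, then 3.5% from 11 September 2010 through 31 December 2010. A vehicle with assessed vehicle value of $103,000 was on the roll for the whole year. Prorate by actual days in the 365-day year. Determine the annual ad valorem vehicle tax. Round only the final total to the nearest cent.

$3,783.49

1 January – 10 September 2010: 253 days at 3.75% → $103,000 × 3.75% × 253/365 = $2,677.2945
11 September – 31 December 2010: 112 days at 3.5% → $103,000 × 3.5% × 112/365 = $1,106.1918
Total = $3,783.4863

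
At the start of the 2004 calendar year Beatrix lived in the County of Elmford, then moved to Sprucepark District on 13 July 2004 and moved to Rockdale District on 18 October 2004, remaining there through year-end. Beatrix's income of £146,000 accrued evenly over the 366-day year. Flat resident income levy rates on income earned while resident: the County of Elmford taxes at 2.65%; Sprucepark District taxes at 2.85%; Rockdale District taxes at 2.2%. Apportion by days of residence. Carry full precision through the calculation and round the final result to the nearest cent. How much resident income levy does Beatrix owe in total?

£3,811.76

The County of Elmford, 1 January – 12 July 2004: 194 days → £146,000 × 2.65% × 194/366 = £2,050.7814
Sprucepark District, 13 July – 17 October 2004: 97 days → £146,000 × 2.85% × 97/366 = £1,102.7787
Rockdale District, 18 October – 31 December 2004: 75 days → £146,000 × 2.2% × 75/366 = £658.1967
Total = £3,811.7568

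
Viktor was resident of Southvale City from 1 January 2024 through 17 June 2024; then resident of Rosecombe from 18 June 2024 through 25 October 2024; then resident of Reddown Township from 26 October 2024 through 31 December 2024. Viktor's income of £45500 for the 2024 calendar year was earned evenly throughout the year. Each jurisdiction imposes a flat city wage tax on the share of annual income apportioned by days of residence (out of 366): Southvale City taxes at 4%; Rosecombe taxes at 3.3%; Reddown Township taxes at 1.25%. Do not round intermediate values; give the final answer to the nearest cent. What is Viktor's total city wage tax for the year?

£1477.82

Southvale City, 1 January – 17 June 2024: 169 days → £45500 × 4% × 169/366 = £840.3825
Rosecombe, 18 June – 25 October 2024: 130 days → £45500 × 3.3% × 130/366 = £533.3197
Reddown Township, 26 October – 31 December 2024: 67 days → £45500 × 1.25% × 67/366 = £104.1154
Total = £1477.8176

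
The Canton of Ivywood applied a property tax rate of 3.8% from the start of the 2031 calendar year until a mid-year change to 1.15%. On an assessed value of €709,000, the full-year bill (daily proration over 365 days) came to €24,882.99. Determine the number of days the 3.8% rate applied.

325 days

Let d = days at the first rate; then 365 − d days at the second rate.
€709,000 × [3.8%·d + 1.15%·(365−d)] / 365 = €24,882.99
Solving gives d = 325, so the new rate took effect on November 22, 2031.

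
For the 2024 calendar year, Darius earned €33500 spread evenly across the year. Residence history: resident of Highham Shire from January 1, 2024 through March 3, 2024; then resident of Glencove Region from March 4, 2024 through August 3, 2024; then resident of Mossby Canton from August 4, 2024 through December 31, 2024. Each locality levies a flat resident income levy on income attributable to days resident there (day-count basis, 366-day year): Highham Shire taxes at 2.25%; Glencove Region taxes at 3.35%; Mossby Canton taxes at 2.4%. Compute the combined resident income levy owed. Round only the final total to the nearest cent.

€928.39

Highham Shire, January 1 – March 3, 2024: 63 days → €33500 × 2.25% × 63/366 = €129.7439
Glencove Region, March 4 – August 3, 2024: 153 days → €33500 × 3.35% × 153/366 = €469.1373
Mossby Canton, August 4 – December 31, 2024: 150 days → €33500 × 2.4% × 150/366 = €329.5082
Total = €928.3893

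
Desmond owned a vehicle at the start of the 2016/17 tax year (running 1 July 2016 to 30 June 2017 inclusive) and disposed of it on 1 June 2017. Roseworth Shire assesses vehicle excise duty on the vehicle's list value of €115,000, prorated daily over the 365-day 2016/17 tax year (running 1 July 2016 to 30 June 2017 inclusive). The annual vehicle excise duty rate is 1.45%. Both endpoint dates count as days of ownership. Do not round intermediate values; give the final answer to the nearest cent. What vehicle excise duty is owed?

€1,535.01

Days held (1 July 2016 – 1 June 2017): 336 out of 365
Tax = €115,000 × 1.45% × 336/365 = €1,535.0137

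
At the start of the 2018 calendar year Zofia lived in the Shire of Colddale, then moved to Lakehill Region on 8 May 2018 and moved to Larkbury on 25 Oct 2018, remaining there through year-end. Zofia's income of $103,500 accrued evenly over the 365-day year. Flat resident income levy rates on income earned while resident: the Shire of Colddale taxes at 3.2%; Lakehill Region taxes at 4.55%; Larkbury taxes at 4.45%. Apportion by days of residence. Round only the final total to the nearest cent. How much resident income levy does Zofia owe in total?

The Shire of Colddale, 1 Jan – 7 May 2018: 127 days → $103,500 × 3.2% × 127/365 = $1,152.3945
Lakehill Region, 8 May – 24 Oct 2018: 170 days → $103,500 × 4.55% × 170/365 = $2,193.3493
Larkbury, 25 Oct – 31 Dec 2018: 68 days → $103,500 × 4.45% × 68/365 = $858.0575
Total = $4,203.8014

$4,203.80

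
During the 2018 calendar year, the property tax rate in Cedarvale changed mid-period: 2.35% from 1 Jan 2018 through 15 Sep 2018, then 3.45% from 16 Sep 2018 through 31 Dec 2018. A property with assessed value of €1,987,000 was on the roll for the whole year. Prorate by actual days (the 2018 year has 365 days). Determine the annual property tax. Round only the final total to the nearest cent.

1 Jan – 15 Sep 2018: 258 days at 2.35% → €1,987,000 × 2.35% × 258/365 = €33,005.9753
16 Sep – 31 Dec 2018: 107 days at 3.45% → €1,987,000 × 3.45% × 107/365 = €20,095.9192
Total = €53,101.8945

€53,101.89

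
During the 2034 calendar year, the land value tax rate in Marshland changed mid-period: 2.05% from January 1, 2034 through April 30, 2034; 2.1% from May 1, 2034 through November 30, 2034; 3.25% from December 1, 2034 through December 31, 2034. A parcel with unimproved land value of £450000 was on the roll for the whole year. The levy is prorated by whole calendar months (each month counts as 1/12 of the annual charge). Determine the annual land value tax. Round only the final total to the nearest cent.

£9806.25

January 1 – April 30, 2034: 4 months at 2.05% → £450000 × 2.05% × 4/12 = £3075.0000
May 1 – November 30, 2034: 7 months at 2.1% → £450000 × 2.1% × 7/12 = £5512.5000
December 1 – December 31, 2034: 1 month at 3.25% → £450000 × 3.25% × 1/12 = £1218.7500
Total = £9806.2500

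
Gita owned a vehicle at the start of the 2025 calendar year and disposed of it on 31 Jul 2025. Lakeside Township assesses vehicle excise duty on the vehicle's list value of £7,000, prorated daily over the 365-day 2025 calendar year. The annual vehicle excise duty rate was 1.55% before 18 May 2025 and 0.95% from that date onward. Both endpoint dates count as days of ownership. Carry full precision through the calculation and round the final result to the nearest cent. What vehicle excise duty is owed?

£54.39

1 Jan – 17 May 2025: 137 days at 1.55% → £7,000 × 1.55% × 137/365 = £40.7247
18 May – 31 Jul 2025: 75 days at 0.95% → £7,000 × 0.95% × 75/365 = £13.6644
Total = £54.3890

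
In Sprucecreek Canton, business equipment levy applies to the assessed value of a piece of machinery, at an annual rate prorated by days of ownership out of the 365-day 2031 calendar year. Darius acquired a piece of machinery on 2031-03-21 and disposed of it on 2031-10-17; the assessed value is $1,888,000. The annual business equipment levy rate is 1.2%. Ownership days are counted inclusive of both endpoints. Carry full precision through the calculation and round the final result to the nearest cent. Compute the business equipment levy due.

Days held (2031-03-21 to 2031-10-17): 211 out of 365
Tax = $1,888,000 × 1.2% × 211/365 = $13,097.0301

$13,097.03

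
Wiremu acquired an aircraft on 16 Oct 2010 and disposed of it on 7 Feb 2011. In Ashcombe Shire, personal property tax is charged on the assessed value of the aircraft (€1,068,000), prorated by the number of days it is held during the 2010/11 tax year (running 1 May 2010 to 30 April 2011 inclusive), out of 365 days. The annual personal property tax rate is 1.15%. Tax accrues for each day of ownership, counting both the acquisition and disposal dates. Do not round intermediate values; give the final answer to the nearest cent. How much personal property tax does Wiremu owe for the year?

Days held (16 Oct 2010 – 7 Feb 2011): 115 out of 365
Tax = €1,068,000 × 1.15% × 115/365 = €3,869.6712

€3,869.67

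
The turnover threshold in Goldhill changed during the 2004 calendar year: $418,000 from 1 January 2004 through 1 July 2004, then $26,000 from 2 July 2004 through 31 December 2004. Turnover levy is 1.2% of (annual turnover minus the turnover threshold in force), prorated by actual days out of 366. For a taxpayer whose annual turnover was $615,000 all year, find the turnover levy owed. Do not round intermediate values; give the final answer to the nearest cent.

$4,716.00

1 January – 1 July 2004: 183 days, exemption $418,000 → ($615,000 − $418,000) × 1.2% × 183/366 = $1,182.0000
2 July – 31 December 2004: 183 days, exemption $26,000 → ($615,000 − $26,000) × 1.2% × 183/366 = $3,534.0000
Total = $4,716.0000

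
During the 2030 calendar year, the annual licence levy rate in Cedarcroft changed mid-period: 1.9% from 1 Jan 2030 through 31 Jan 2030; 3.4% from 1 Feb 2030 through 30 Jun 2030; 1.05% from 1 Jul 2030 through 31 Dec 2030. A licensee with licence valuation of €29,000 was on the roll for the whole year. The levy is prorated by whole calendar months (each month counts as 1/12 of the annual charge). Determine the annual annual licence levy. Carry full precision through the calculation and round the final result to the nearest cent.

€609.00

1 Jan – 31 Jan 2030: 1 month at 1.9% → €29,000 × 1.9% × 1/12 = €45.9167
1 Feb – 30 Jun 2030: 5 months at 3.4% → €29,000 × 3.4% × 5/12 = €410.8333
1 Jul – 31 Dec 2030: 6 months at 1.05% → €29,000 × 1.05% × 6/12 = €152.2500
Total = €609.0000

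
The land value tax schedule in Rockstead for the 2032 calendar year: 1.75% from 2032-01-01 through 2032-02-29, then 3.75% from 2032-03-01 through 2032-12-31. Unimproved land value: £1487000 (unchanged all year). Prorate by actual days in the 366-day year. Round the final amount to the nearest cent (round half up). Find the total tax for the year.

2032-01-01 to 2032-02-29: 60 days at 1.75% → £1487000 × 1.75% × 60/366 = £4265.9836
2032-03-01 to 2032-12-31: 306 days at 3.75% → £1487000 × 3.75% × 306/366 = £46621.1066
Total = £50887.0902

£50887.09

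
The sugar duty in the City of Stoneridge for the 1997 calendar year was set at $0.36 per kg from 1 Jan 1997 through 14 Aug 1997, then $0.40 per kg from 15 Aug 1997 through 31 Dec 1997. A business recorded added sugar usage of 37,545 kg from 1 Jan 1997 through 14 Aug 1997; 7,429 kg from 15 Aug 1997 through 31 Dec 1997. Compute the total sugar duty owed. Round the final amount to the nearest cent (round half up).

1 Jan – 14 Aug 1997: 37,545 kg at $0.36/kg → $13,516.20
15 Aug – 31 Dec 1997: 7,429 kg at $0.40/kg → $2,971.60

$16,487.80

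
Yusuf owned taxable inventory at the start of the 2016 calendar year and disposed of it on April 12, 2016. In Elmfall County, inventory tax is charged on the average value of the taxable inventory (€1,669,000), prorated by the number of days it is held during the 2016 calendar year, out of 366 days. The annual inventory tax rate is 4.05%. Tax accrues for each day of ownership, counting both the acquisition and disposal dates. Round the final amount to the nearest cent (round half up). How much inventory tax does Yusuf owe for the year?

Days held (January 1 – April 12, 2016): 103 out of 366
Tax = €1,669,000 × 4.05% × 103/366 = €19,022.4959

€19,022.50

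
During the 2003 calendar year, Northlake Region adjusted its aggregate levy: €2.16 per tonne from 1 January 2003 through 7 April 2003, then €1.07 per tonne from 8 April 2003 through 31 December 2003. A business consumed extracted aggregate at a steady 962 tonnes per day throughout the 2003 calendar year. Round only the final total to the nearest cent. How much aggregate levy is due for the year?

1 January – 7 April 2003: 97 days × 962 tonnes/day = 93,314 tonnes at €2.16/tonne → €201,558.24
8 April – 31 December 2003: 268 days × 962 tonnes/day = 257,816 tonnes at €1.07/tonne → €275,863.12

€477,421.36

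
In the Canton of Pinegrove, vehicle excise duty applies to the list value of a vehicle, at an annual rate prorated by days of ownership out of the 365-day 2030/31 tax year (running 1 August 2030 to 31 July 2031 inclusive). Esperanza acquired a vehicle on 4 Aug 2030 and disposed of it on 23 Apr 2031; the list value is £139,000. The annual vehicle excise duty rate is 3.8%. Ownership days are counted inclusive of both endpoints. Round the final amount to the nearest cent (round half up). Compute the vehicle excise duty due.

£3,805.93

Days held (4 Aug 2030 – 23 Apr 2031): 263 out of 365
Tax = £139,000 × 3.8% × 263/365 = £3,805.9342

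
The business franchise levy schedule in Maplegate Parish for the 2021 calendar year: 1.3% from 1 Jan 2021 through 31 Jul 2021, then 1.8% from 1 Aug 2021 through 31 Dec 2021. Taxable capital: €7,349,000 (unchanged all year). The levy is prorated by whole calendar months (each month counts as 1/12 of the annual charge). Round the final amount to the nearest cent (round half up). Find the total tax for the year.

€110,847.42

1 Jan – 31 Jul 2021: 7 months at 1.3% → €7,349,000 × 1.3% × 7/12 = €55,729.9167
1 Aug – 31 Dec 2021: 5 months at 1.8% → €7,349,000 × 1.8% × 5/12 = €55,117.5000
Total = €110,847.4167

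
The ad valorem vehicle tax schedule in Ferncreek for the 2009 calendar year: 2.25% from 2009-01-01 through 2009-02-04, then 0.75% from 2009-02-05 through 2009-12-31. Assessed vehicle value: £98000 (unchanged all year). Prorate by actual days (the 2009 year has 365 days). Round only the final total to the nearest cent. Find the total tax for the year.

£875.96

2009-01-01 to 2009-02-04: 35 days at 2.25% → £98000 × 2.25% × 35/365 = £211.4384
2009-02-05 to 2009-12-31: 330 days at 0.75% → £98000 × 0.75% × 330/365 = £664.5205
Total = £875.9589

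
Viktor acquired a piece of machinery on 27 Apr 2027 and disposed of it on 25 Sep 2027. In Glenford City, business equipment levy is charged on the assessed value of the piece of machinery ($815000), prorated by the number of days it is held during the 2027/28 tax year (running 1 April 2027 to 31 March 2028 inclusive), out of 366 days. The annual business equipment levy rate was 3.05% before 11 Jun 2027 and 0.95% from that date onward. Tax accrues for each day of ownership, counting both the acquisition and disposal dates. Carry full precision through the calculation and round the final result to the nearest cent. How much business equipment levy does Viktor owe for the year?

27 Apr – 10 Jun 2027: 45 days at 3.05% → $815000 × 3.05% × 45/366 = $3056.2500
11 Jun – 25 Sep 2027: 107 days at 0.95% → $815000 × 0.95% × 107/366 = $2263.5178
Total = $5319.7678

$5319.77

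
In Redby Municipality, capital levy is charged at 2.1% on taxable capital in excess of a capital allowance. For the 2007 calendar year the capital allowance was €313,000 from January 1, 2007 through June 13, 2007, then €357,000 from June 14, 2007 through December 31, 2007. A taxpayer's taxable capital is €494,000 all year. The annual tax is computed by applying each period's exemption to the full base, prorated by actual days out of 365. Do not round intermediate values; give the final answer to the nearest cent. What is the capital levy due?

€3,292.17

January 1 – June 13, 2007: 164 days, exemption €313,000 → (€494,000 − €313,000) × 2.1% × 164/365 = €1,707.8466
June 14 – December 31, 2007: 201 days, exemption €357,000 → (€494,000 − €357,000) × 2.1% × 201/365 = €1,584.3205
Total = €3,292.1671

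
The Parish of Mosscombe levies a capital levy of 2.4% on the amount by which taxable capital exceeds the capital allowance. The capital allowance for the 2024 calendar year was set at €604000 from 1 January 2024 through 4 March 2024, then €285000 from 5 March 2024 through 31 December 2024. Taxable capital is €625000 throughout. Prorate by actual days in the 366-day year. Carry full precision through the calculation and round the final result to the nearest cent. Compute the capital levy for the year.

€6821.25

1 January – 4 March 2024: 64 days, exemption €604000 → (€625000 − €604000) × 2.4% × 64/366 = €88.1311
5 March – 31 December 2024: 302 days, exemption €285000 → (€625000 − €285000) × 2.4% × 302/366 = €6733.1148
Total = €6821.2459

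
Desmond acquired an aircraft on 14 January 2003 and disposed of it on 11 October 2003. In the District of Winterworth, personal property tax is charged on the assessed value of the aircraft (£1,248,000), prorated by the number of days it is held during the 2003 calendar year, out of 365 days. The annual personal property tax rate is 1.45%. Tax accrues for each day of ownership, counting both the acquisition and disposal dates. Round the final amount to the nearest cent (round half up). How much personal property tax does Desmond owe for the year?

Days held (14 January – 11 October 2003): 271 out of 365
Tax = £1,248,000 × 1.45% × 271/365 = £13,435.6603

£13,435.66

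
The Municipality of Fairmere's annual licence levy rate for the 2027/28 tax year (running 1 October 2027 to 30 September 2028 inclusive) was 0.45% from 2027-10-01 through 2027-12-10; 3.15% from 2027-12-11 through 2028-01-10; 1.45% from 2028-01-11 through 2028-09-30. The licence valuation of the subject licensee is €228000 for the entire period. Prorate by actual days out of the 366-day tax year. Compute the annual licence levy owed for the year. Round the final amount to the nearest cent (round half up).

2027-10-01 to 2027-12-10: 71 days at 0.45% → €228000 × 0.45% × 71/366 = €199.0328
2027-12-11 to 2028-01-10: 31 days at 3.15% → €228000 × 3.15% × 31/366 = €608.3115
2028-01-11 to 2028-09-30: 264 days at 1.45% → €228000 × 1.45% × 264/366 = €2384.6557
Total = €3192.0000

€3192.00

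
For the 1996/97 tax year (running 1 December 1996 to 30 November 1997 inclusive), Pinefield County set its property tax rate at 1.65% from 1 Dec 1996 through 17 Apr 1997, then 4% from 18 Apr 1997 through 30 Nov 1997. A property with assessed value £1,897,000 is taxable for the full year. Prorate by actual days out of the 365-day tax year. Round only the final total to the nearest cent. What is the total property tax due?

1 Dec 1996 – 17 Apr 1997: 138 days at 1.65% → £1,897,000 × 1.65% × 138/365 = £11,834.1616
18 Apr – 30 Nov 1997: 227 days at 4% → £1,897,000 × 4% × 227/365 = £47,191.1233
Total = £59,025.2849

£59,025.28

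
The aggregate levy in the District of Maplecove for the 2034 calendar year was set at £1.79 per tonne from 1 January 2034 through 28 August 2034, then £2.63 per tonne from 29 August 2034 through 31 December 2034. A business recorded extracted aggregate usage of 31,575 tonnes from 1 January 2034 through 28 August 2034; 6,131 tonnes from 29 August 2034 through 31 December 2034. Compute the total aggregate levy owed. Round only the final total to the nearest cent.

£72,643.78

1 January – 28 August 2034: 31,575 tonnes at £1.79/tonne → £56,519.25
29 August – 31 December 2034: 6,131 tonnes at £2.63/tonne → £16,124.53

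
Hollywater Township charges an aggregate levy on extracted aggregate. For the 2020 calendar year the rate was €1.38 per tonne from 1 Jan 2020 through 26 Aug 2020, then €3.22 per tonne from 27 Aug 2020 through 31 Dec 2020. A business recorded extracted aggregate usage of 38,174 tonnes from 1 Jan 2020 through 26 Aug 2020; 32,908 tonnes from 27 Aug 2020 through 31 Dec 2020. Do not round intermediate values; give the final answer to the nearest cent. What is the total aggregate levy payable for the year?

€158,643.88

1 Jan – 26 Aug 2020: 38,174 tonnes at €1.38/tonne → €52,680.12
27 Aug – 31 Dec 2020: 32,908 tonnes at €3.22/tonne → €105,963.76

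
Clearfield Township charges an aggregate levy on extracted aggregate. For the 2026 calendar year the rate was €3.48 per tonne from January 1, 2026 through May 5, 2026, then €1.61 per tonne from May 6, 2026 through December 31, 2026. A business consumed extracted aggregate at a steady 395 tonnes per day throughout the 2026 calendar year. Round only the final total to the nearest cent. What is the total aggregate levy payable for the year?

€324,453.00

January 1 – May 5, 2026: 125 days × 395 tonnes/day = 49,375 tonnes at €3.48/tonne → €171,825.00
May 6 – December 31, 2026: 240 days × 395 tonnes/day = 94,800 tonnes at €1.61/tonne → €152,628.00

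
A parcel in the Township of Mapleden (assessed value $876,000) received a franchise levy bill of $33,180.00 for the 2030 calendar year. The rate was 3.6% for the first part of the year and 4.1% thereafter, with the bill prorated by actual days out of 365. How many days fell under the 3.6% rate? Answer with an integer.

Let d = days at the first rate; then 365 − d days at the second rate.
$876,000 × [3.6%·d + 4.1%·(365−d)] / 365 = $33,180.00
Solving gives d = 228, so the new rate took effect on 17 August 2030.

228 days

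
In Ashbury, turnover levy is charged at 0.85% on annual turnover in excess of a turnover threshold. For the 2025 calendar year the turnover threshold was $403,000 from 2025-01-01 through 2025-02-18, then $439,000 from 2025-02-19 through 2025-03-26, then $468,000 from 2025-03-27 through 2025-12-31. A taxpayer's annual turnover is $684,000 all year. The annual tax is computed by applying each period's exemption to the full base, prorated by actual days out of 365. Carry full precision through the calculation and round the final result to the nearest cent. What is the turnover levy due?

2025-01-01 to 2025-02-18: 49 days, exemption $403,000 → ($684,000 − $403,000) × 0.85% × 49/365 = $320.6479
2025-02-19 to 2025-03-26: 36 days, exemption $439,000 → ($684,000 − $439,000) × 0.85% × 36/365 = $205.3973
2025-03-27 to 2025-12-31: 280 days, exemption $468,000 → ($684,000 − $468,000) × 0.85% × 280/365 = $1,408.4384
Total = $1,934.4836

$1,934.48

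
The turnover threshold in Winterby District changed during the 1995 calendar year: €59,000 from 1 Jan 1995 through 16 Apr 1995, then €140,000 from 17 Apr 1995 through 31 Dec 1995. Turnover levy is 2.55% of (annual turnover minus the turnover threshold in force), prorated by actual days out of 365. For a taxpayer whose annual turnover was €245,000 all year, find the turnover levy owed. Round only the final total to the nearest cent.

1 Jan – 16 Apr 1995: 106 days, exemption €59,000 → (€245,000 − €59,000) × 2.55% × 106/365 = €1,377.4192
17 Apr – 31 Dec 1995: 259 days, exemption €140,000 → (€245,000 − €140,000) × 2.55% × 259/365 = €1,899.9247
Total = €3,277.3438

€3,277.34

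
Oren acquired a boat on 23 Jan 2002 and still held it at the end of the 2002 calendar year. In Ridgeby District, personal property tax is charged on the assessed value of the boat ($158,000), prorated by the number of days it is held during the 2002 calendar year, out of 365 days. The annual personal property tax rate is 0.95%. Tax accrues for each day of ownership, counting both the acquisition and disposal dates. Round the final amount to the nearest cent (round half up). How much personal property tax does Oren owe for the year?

$1,410.53

Days held (23 Jan – 31 Dec 2002): 343 out of 365
Tax = $158,000 × 0.95% × 343/365 = $1,410.5288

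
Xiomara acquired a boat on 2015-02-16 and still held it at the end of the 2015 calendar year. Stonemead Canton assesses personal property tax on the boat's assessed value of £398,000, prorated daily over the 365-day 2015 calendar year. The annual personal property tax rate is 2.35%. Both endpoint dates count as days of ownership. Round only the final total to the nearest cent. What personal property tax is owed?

Days held (2015-02-16 to 2015-12-31): 319 out of 365
Tax = £398,000 × 2.35% × 319/365 = £8,174.2658

£8,174.27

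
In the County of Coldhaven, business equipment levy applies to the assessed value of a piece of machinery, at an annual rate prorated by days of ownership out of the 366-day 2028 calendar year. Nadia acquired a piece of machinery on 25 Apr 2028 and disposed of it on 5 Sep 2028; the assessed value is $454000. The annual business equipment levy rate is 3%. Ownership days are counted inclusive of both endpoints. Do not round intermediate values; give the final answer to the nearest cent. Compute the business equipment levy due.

Days held (25 Apr – 5 Sep 2028): 134 out of 366
Tax = $454000 × 3% × 134/366 = $4986.5574

$4986.56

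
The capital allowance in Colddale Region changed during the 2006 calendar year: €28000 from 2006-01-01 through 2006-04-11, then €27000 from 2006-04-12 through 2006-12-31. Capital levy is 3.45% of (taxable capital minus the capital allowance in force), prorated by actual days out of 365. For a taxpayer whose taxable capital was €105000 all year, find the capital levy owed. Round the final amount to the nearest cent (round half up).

2006-01-01 to 2006-04-11: 101 days, exemption €28000 → (€105000 − €28000) × 3.45% × 101/365 = €735.0863
2006-04-12 to 2006-12-31: 264 days, exemption €27000 → (€105000 − €27000) × 3.45% × 264/365 = €1946.3671
Total = €2681.4534

€2681.45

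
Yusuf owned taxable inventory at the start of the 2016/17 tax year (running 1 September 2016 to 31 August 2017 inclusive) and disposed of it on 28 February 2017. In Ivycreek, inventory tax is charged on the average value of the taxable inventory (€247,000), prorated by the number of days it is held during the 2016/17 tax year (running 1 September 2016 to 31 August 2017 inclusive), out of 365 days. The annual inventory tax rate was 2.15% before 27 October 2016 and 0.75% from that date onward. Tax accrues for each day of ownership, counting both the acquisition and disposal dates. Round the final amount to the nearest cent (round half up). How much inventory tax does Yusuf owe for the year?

€1,449.18

1 September – 26 October 2016: 56 days at 2.15% → €247,000 × 2.15% × 56/365 = €814.7616
27 October 2016 – 28 February 2017: 125 days at 0.75% → €247,000 × 0.75% × 125/365 = €634.4178
Total = €1,449.1795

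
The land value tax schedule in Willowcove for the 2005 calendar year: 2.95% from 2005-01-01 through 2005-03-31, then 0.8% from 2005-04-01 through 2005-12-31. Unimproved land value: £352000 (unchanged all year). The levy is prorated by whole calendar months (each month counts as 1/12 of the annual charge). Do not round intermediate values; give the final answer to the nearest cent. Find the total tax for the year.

£4708.00

2005-01-01 to 2005-03-31: 3 months at 2.95% → £352000 × 2.95% × 3/12 = £2596.0000
2005-04-01 to 2005-12-31: 9 months at 0.8% → £352000 × 0.8% × 9/12 = £2112.0000
Total = £4708.0000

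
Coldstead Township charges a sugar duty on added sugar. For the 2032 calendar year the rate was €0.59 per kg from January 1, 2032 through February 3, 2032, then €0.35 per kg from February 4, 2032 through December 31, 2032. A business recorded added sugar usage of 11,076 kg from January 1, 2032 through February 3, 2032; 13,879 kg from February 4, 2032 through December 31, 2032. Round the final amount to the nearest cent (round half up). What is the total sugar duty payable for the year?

January 1 – February 3, 2032: 11,076 kg at €0.59/kg → €6,534.84
February 4 – December 31, 2032: 13,879 kg at €0.35/kg → €4,857.65

€11,392.49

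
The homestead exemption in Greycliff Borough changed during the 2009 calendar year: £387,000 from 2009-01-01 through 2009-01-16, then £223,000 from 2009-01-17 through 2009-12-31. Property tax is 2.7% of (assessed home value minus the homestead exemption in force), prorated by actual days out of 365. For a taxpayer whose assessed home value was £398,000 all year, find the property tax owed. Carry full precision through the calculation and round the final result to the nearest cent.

2009-01-01 to 2009-01-16: 16 days, exemption £387,000 → (£398,000 − £387,000) × 2.7% × 16/365 = £13.0192
2009-01-17 to 2009-12-31: 349 days, exemption £223,000 → (£398,000 − £223,000) × 2.7% × 349/365 = £4,517.8767
Total = £4,530.8959

£4,530.90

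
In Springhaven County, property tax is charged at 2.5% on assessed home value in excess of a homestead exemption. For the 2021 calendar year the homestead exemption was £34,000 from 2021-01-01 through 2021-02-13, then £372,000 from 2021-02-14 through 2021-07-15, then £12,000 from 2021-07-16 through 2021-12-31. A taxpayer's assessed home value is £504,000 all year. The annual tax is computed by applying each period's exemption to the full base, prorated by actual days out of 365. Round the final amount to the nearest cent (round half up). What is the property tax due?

£8,485.75

2021-01-01 to 2021-02-13: 44 days, exemption £34,000 → (£504,000 − £34,000) × 2.5% × 44/365 = £1,416.4384
2021-02-14 to 2021-07-15: 152 days, exemption £372,000 → (£504,000 − £372,000) × 2.5% × 152/365 = £1,374.2466
2021-07-16 to 2021-12-31: 169 days, exemption £12,000 → (£504,000 − £12,000) × 2.5% × 169/365 = £5,695.0685
Total = £8,485.7534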